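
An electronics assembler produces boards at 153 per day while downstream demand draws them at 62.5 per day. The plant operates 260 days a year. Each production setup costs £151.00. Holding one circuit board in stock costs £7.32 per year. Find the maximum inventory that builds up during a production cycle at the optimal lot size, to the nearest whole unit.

Annual demand D = 62.5 × 260 = 16,250.
Production build-up factor (1 − d/p) = 1 − 62.5/153 = 0.5915.
Q* = √(2DS / (H(1 − d/p))) = √(2 × 16,250 × 151 / (7.32 × 0.5915)).
= √(4,907,500 / 4.3298) ≈ 1064.623.
Maximum inventory = Q*(1 − d/p) = 1064.623 × 0.5915 ≈ 629.728.

I_max ≈ 630 boards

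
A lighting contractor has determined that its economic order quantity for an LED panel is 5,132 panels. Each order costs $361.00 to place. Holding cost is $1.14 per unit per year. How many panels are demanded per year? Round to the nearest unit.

Squaring Q* = √(2DS/H) gives Q*² = 2DS/H.
From Q* = √(2DS/H): D = Q*²H / (2S) = 5,132² × 1.14 / (2 × 361) = 41585.406.

D ≈ 41,585 panels per year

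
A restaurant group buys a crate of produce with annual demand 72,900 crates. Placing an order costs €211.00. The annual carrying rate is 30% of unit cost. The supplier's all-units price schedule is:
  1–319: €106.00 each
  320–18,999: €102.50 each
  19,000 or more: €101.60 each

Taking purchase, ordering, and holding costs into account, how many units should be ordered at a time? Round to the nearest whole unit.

Holding cost per unit per year at price C is H = 0.30·C.
For each price level, check whether its EOQ is feasible; otherwise the best quantity at that price is the breakpoint.
Tier 1 (€106.00): EOQ = 983.6 exceeds tier's upper bound 319, so this tier is dominated.
EOQ at €102.50 = 1000.2 (feasible in tier 2): TC = 72,900×€102.50 + (72,900/1000.2)×211 + (1000.2/2)×0.30×€102.50 = €7,503,006.90.
EOQ at €101.60 = 1004.6 < 19000, so use break Q=19000: TC = 72,900×€101.60 + (72,900/19000.0)×211 + (19000.0/2)×0.30×€101.60 = €7,697,009.57.
Lowest total cost is €7,503,006.90 at Q = 1000.2.

Q* ≈ 1,000 crates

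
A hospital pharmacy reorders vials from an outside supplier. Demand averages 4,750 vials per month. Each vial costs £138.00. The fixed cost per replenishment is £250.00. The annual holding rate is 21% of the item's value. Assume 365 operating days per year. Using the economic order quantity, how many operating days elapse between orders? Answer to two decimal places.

Annual demand D = 4,750 × 12 = 57,000.
Holding cost H = 0.21 × £138.00 = £28.9800 per unit per year.
The optimal lot size = √(2DS/H) = √(2 × 57,000 × 250 / 28.98) ≈ 991.68.
Cycle time = Q*/D × 365 = 991.68 / 57,000 × 365 ≈ 6.350 days.

T ≈ 6.35 days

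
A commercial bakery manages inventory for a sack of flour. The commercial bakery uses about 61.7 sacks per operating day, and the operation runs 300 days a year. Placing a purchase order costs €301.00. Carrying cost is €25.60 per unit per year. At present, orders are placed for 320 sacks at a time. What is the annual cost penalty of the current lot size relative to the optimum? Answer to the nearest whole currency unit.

Annual demand D = 61.7 × 300 = 18,510.
EOQ = √(2DS/H) = √(2 × 18,510 × 301 / 25.6) ≈ 659.75.
Cost at Q* = (D/Q*)S + (Q*/2)H = √(2DSH) ≈ €16,889.68.
Cost at Q = 320: (18,510/320)×301 + (320/2)×25.6 = €17,410.97 + €4,096.00 = €21,506.97.
Excess = €21,506.97 − €16,889.68 = €4,617.29.

Extra cost ≈ €4,617 per year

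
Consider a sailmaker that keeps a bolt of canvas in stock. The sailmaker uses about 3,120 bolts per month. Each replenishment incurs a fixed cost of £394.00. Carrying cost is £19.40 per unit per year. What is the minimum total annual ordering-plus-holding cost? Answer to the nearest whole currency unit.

TC* ≈ £23,924

Annual demand D = 3,120 × 12 = 37,440.
The optimal lot size = √(2DS/H) = √(2 × 37,440 × 394 / 19.4) ≈ 1233.19.
At Q*, ordering cost (D/Q*)S equals holding cost (Q*/2)H, each = √(DSH/2).
Minimum total = √(2DSH) = √(2 × 37,440 × 394 × 19.4) ≈ 23923.895.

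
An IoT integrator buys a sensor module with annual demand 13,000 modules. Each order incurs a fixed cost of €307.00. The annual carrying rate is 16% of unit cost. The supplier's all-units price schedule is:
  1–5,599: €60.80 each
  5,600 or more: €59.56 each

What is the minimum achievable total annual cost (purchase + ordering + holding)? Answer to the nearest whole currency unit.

TC* ≈ €799,212

Holding cost per unit per year at price C is H = 0.16·C.
For each price level, check whether its EOQ is feasible; otherwise the best quantity at that price is the breakpoint.
EOQ at €60.80 = 905.8 (feasible in tier 1): TC = 13,000×€60.80 + (13,000/905.8)×307 + (905.8/2)×0.16×€60.80 = €799,211.86.
EOQ at €59.56 = 915.2 < 5600, so use break Q=5600: TC = 13,000×€59.56 + (13,000/5600.0)×307 + (5600.0/2)×0.16×€59.56 = €801,675.56.
Lowest total cost among the candidates is at Q = 905.8.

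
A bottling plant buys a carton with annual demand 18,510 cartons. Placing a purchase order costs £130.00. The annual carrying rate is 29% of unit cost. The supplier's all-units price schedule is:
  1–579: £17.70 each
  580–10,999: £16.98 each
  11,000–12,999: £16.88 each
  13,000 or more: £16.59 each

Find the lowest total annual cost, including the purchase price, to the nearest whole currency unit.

Holding cost per unit per year at price C is H = 0.29·C.
Candidates are each tier's EOQ (if it falls in that tier) and each price-break quantity.
Tier 1 (£17.70): EOQ = 968.3 exceeds tier's upper bound 579, so this tier is dominated.
EOQ at £16.98 = 988.6 (feasible in tier 2): TC = 18,510×£16.98 + (18,510/988.6)×130 + (988.6/2)×0.29×£16.98 = £319,167.88.
EOQ at £16.88 = 991.5 < 11000, so use break Q=11000: TC = 18,510×£16.88 + (18,510/11000.0)×130 + (11000.0/2)×0.29×£16.88 = £339,591.15.
EOQ at £16.59 = 1000.2 < 13000, so use break Q=13000: TC = 18,510×£16.59 + (18,510/13000.0)×130 + (13000.0/2)×0.29×£16.59 = £338,538.15.
Lowest total cost among the candidates is at Q = 988.6.

TC* ≈ £319,168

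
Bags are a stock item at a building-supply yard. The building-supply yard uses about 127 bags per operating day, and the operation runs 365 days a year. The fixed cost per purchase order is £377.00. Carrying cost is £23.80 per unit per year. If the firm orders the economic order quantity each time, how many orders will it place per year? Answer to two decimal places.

Annual demand D = 127 × 365 = 46,355.
The optimal lot size = √(2DS/H) = √(2 × 46,355 × 377 / 23.8) ≈ 1211.84.
Orders per year = D / Q* = 46,355 / 1211.84 ≈ 38.252.

N ≈ 38.25 orders per year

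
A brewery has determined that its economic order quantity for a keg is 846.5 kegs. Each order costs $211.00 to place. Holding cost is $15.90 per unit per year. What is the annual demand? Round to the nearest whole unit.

D ≈ 26,998 kegs per year

Invert the EOQ relation Q*² = 2DS/H.
From Q* = √(2DS/H): D = Q*²H / (2S) = 846.5² × 15.9 / (2 × 211) = 26998.435.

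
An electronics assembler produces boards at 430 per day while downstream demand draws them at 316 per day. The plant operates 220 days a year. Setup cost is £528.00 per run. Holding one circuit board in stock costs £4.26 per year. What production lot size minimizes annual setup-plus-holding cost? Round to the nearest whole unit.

Annual demand D = 316 × 220 = 69,520.
Production build-up factor (1 − d/p) = 1 − 316/430 = 0.2651.
Q* = √(2DS / (H(1 − d/p))) = √(2 × 69,520 × 528 / (4.26 × 0.2651)).
= √(73,413,120 / 1.1294) ≈ 8062.391.

Q* ≈ 8,062 boards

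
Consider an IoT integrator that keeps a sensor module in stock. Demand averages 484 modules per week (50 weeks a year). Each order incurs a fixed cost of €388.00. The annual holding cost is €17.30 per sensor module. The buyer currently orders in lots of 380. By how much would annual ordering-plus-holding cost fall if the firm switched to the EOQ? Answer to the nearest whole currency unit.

Annual demand D = 484 × 50 = 24,200.
EOQ = √(2DS/H) = √(2 × 24,200 × 388 / 17.3) ≈ 1041.87.
Cost at Q* = (D/Q*)S + (Q*/2)H = √(2DSH) ≈ €18,024.43.
Cost at Q = 380: (24,200/380)×388 + (380/2)×17.3 = €24,709.47 + €3,287.00 = €27,996.47.
Excess = €27,996.47 − €18,024.43 = €9,972.04.

Extra cost ≈ €9,972 per year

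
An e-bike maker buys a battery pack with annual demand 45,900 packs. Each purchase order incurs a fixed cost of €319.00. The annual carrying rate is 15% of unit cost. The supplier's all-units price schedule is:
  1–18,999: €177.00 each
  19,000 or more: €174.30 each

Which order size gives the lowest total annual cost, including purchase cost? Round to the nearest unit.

Q* ≈ 1,050 packs

Holding cost per unit per year at price C is H = 0.15·C.
Evaluate total cost at each tier's feasible EOQ or, if the EOQ is below the tier, at the tier's minimum quantity.
EOQ at €177.00 = 1050.2 (feasible in tier 1): TC = 45,900×€177.00 + (45,900/1050.2)×319 + (1050.2/2)×0.15×€177.00 = €8,152,183.61.
EOQ at €174.30 = 1058.3 < 19000, so use break Q=19000: TC = 45,900×€174.30 + (45,900/19000.0)×319 + (19000.0/2)×0.15×€174.30 = €8,249,518.14.
Lowest total cost is €8,152,183.61 at Q = 1050.2.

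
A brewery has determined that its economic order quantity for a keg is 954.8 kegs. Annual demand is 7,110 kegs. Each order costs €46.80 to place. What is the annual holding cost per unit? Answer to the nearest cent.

Invert the EOQ relation Q*² = 2DS/H.
From Q* = √(2DS/H): H = 2DS / Q*² = 2 × 7,110 × 46.8 / 954.8² = 0.7300.

H ≈ €0.73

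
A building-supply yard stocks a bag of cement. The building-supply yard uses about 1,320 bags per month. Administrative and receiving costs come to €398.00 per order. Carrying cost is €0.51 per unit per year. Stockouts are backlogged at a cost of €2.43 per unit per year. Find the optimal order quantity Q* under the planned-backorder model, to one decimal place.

Q* ≈ 5,469.1 bags

Annual demand D = 1,320 × 12 = 15,840.
With planned backorders, Q* = √(2DS/H) · √((H+B)/B).
√(2DS/H) = √(2 × 15,840 × 398 / 0.51) = 4972.205.
√((H+B)/B) = √((0.51+2.43)/2.43) = 1.0999.
Q* ≈ 5469.147.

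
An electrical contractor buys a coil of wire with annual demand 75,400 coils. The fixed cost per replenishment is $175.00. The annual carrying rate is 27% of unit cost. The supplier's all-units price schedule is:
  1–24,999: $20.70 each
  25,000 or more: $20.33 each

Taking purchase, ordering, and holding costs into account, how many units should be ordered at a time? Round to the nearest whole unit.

Q* ≈ 2,173 coils

Holding cost per unit per year at price C is H = 0.27·C.
Candidates are each tier's EOQ (if it falls in that tier) and each price-break quantity.
EOQ at $20.70 = 2173.0 (feasible in tier 1): TC = 75,400×$20.70 + (75,400/2173.0)×175 + (2173.0/2)×0.27×$20.70 = $1,572,924.70.
EOQ at $20.33 = 2192.6 < 25000, so use break Q=25000: TC = 75,400×$20.33 + (75,400/25000.0)×175 + (25000.0/2)×0.27×$20.33 = $1,602,023.55.
Lowest total cost is $1,572,924.70 at Q = 2173.0.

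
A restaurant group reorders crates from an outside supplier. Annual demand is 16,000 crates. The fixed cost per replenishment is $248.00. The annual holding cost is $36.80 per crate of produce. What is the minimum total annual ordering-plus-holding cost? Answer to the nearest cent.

EOQ = √(2DS/H) = √(2 × 16,000 × 248 / 36.8) ≈ 464.38.
At the optimum the two cost components are equal, so total cost = 2·(Q*/2)H = Q*·H.
Minimum total = √(2DSH) = √(2 × 16,000 × 248 × 36.8) ≈ 17089.318.

TC* ≈ $17,089.32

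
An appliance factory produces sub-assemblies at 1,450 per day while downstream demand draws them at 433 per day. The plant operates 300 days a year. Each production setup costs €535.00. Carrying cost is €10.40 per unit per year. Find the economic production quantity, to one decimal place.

Annual demand D = 433 × 300 = 129,900.
Production build-up factor (1 − d/p) = 1 − 433/1,450 = 0.7014.
Q* = √(2DS / (H(1 − d/p))) = √(2 × 129,900 × 535 / (10.4 × 0.7014)).
= √(138,993,000 / 7.2943) ≈ 4365.192.

Q* ≈ 4,365.2 sub-assemblies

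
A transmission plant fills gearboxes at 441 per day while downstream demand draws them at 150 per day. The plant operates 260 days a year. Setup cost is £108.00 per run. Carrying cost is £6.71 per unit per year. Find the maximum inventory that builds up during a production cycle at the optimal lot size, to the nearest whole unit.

Annual demand D = 150 × 260 = 39,000.
Production build-up factor (1 − d/p) = 1 − 150/441 = 0.6599.
Q* = √(2DS / (H(1 − d/p))) = √(2 × 39,000 × 108 / (6.71 × 0.6599)).
= √(8,424,000 / 4.4277) ≈ 1379.338.
Maximum inventory = Q*(1 − d/p) = 1379.338 × 0.6599 ≈ 910.175.

I_max ≈ 910 gearboxes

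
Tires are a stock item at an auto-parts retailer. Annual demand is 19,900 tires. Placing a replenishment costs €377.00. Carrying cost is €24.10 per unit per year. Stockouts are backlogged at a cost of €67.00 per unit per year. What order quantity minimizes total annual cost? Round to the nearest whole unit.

Q* ≈ 920 tires

With planned backorders, Q* = √(2DS/H) · √((H+B)/B).
√(2DS/H) = √(2 × 19,900 × 377 / 24.1) = 789.048.
√((H+B)/B) = √((24.1+67)/67) = 1.1661.
Q* ≈ 920.080.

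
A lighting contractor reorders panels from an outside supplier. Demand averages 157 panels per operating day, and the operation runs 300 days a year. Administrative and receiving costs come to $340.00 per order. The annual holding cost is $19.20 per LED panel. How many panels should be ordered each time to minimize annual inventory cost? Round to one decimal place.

Q* ≈ 1,291.6 panels

Annual demand D = 157 × 300 = 47,100.
EOQ = √(2DS / H) = √(2 × 47,100 × 340 / 19.2).
= √(32,028,000 / 19.2) = √1,668,125 ≈ 1291.559.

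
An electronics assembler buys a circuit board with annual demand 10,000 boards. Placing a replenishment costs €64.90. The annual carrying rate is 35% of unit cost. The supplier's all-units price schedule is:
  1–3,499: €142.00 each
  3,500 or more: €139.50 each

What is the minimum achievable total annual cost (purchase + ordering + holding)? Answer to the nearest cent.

TC* ≈ €1,428,031.85

Holding cost per unit per year at price C is H = 0.35·C.
For each price level, check whether its EOQ is feasible; otherwise the best quantity at that price is the breakpoint.
EOQ at €142.00 = 161.6 (feasible in tier 1): TC = 10,000×€142.00 + (10,000/161.6)×64.9 + (161.6/2)×0.35×€142.00 = €1,428,031.85.
EOQ at €139.50 = 163.0 < 3500, so use break Q=3500: TC = 10,000×€139.50 + (10,000/3500.0)×64.9 + (3500.0/2)×0.35×€139.50 = €1,480,629.18.
Lowest total cost among the candidates is at Q = 161.6.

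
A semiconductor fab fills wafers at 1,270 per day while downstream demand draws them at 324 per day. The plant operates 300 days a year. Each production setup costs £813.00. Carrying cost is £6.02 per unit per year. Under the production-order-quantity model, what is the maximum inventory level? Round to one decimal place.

Annual demand D = 324 × 300 = 97,200.
Production build-up factor (1 − d/p) = 1 − 324/1,270 = 0.7449.
Q* = √(2DS / (H(1 − d/p))) = √(2 × 97,200 × 813 / (6.02 × 0.7449)).
= √(158,047,200 / 4.4842) ≈ 5936.787.
Maximum inventory = Q*(1 − d/p) = 5936.787 × 0.7449 ≈ 4422.205.

I_max ≈ 4,422.2 wafers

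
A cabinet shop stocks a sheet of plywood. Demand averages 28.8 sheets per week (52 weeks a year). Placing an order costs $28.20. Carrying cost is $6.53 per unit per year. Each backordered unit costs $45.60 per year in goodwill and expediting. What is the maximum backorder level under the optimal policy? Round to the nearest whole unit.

Annual demand D = 28.8 × 52 = 1,497.6.
With planned backorders, Q* = √(2DS/H) · √((H+B)/B).
√(2DS/H) = √(2 × 1,497.6 × 28.2 / 6.53) = 113.732.
√((H+B)/B) = √((6.53+45.6)/45.6) = 1.0692.
Q* ≈ 121.602.
S* = Q* · H/(H+B) = 121.602 × 6.53/52.13 ≈ 15.232.

S* ≈ 15 sheets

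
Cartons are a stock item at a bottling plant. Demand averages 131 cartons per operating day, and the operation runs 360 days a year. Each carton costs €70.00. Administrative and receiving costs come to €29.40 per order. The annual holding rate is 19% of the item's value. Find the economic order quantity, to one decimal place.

Annual demand D = 131 × 360 = 47,160.
Holding cost H = 0.19 × €70.00 = €13.3000 per unit per year.
EOQ = √(2DS / H) = √(2 × 47,160 × 29.4 / 13.3).
= √(2,773,008 / 13.3) = √208,496.8421 ≈ 456.615.

Q* ≈ 456.6 cartons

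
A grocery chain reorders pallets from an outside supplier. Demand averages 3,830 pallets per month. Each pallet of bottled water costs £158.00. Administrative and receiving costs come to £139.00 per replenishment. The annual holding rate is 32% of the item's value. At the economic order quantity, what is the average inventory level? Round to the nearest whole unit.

Annual demand D = 3,830 × 12 = 45,960.
Holding cost H = 0.32 × £158.00 = £50.5600 per unit per year.
The optimal lot size = √(2DS/H) = √(2 × 45,960 × 139 / 50.56) ≈ 502.70.
Average inventory = Q*/2 ≈ 502.70 / 2 = 251.350.

Average inventory ≈ 251 pallets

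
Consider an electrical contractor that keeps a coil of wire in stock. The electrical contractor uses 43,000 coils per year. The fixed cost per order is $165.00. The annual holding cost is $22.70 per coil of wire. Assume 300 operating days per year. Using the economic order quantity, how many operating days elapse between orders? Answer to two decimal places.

EOQ = √(2DS/H) = √(2 × 43,000 × 165 / 22.7) ≈ 790.64.
Cycle time = Q*/D × 300 = 790.64 / 43,000 × 300 ≈ 5.516 days.

T ≈ 5.52 days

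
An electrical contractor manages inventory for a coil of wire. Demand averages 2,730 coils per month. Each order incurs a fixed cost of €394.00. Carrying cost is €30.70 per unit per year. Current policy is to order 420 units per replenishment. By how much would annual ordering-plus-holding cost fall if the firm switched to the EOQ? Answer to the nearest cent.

Annual demand D = 2,730 × 12 = 32,760.
EOQ = √(2DS/H) = √(2 × 32,760 × 394 / 30.7) ≈ 916.99.
Cost at Q* = (D/Q*)S + (Q*/2)H = √(2DSH) ≈ €28,151.68.
Cost at Q = 420: (32,760/420)×394 + (420/2)×30.7 = €30,732.00 + €6,447.00 = €37,179.00.
Excess = €37,179.00 − €28,151.68 = €9,027.32.

Extra cost ≈ €9,027.32 per year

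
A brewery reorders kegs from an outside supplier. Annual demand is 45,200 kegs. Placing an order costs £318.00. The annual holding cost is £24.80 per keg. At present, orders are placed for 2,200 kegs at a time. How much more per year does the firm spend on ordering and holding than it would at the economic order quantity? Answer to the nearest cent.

Extra cost ≈ £7,112.70 per year

EOQ = √(2DS/H) = √(2 × 45,200 × 318 / 24.8) ≈ 1076.64.
Cost at Q* = (D/Q*)S + (Q*/2)H = √(2DSH) ≈ £26,700.76.
Cost at Q = 2,200: (45,200/2,200)×318 + (2,200/2)×24.8 = £6,533.45 + £27,280.00 = £33,813.45.
Excess = £33,813.45 − £26,700.76 = £7,112.70.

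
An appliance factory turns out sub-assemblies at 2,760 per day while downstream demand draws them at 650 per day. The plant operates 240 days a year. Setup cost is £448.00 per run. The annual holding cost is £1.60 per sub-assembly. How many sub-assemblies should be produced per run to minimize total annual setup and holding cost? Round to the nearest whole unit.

Q* ≈ 10,690 sub-assemblies

Annual demand D = 650 × 240 = 156,000.
Production build-up factor (1 − d/p) = 1 − 650/2,760 = 0.7645.
Q* = √(2DS / (H(1 − d/p))) = √(2 × 156,000 × 448 / (1.6 × 0.7645)).
= √(139,776,000 / 1.2232) ≈ 10689.801.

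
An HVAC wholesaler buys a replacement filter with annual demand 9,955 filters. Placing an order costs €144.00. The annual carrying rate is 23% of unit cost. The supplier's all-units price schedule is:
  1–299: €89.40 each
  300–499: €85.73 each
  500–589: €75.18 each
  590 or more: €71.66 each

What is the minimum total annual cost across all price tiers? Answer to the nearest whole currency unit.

TC* ≈ €720,667

Holding cost per unit per year at price C is H = 0.23·C.
Evaluate total cost at each tier's feasible EOQ or, if the EOQ is below the tier, at the tier's minimum quantity.
Tier 1 (€89.40): EOQ = 373.4 exceeds tier's upper bound 299, so this tier is dominated.
EOQ at €85.73 = 381.3 (feasible in tier 2): TC = 9,955×€85.73 + (9,955/381.3)×144 + (381.3/2)×0.23×€85.73 = €860,960.93.
EOQ at €75.18 = 407.2 < 500, so use break Q=500: TC = 9,955×€75.18 + (9,955/500.0)×144 + (500.0/2)×0.23×€75.18 = €755,606.79.
EOQ at €71.66 = 417.1 < 590, so use break Q=590: TC = 9,955×€71.66 + (9,955/590.0)×144 + (590.0/2)×0.23×€71.66 = €720,667.13.
Lowest total cost among the candidates is at Q = 590.0.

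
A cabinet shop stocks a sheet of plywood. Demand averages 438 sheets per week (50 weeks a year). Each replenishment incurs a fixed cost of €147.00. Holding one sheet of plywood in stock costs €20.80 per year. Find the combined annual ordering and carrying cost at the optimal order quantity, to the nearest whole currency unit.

TC* ≈ €11,573

Annual demand D = 438 × 50 = 21,900.
EOQ = √(2DS/H) = √(2 × 21,900 × 147 / 20.8) ≈ 556.37.
At Q*, ordering cost (D/Q*)S equals holding cost (Q*/2)H, each = √(DSH/2).
Minimum total = √(2DSH) = √(2 × 21,900 × 147 × 20.8) ≈ 11572.505.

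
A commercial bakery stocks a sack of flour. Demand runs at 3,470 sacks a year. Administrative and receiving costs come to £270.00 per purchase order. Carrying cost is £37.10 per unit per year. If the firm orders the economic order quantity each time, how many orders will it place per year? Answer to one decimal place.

N ≈ 15.4 orders per year

The optimal lot size = √(2DS/H) = √(2 × 3,470 × 270 / 37.1) ≈ 224.74.
Orders per year = D / Q* = 3,470 / 224.74 ≈ 15.440.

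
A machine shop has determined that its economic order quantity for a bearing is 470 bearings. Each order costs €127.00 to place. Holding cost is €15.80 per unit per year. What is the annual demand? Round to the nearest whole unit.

Invert the EOQ relation Q*² = 2DS/H.
From Q* = √(2DS/H): D = Q*²H / (2S) = 470² × 15.8 / (2 × 127) = 13741.024.

D ≈ 13,741 bearings per year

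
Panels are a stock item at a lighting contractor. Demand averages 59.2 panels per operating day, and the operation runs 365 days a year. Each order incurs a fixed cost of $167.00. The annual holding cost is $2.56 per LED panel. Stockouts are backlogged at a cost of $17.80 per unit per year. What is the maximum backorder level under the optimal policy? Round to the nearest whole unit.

S* ≈ 226 panels

Annual demand D = 59.2 × 365 = 21,608.
With planned backorders, Q* = √(2DS/H) · √((H+B)/B).
√(2DS/H) = √(2 × 21,608 × 167 / 2.56) = 1679.038.
√((H+B)/B) = √((2.56+17.8)/17.8) = 1.0695.
Q* ≈ 1795.723.
S* = Q* · H/(H+B) = 1795.723 × 2.56/20.36 ≈ 225.788.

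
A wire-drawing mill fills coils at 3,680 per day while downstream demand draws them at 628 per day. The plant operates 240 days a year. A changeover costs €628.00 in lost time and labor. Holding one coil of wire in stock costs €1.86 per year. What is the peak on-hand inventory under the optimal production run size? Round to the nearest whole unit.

Annual demand D = 628 × 240 = 150,720.
Production build-up factor (1 − d/p) = 1 − 628/3,680 = 0.8293.
Q* = √(2DS / (H(1 − d/p))) = √(2 × 150,720 × 628 / (1.86 × 0.8293)).
= √(189,304,320 / 1.5426) ≈ 11077.849.
Maximum inventory = Q*(1 − d/p) = 11077.849 × 0.8293 ≈ 9187.390.

I_max ≈ 9,187 coils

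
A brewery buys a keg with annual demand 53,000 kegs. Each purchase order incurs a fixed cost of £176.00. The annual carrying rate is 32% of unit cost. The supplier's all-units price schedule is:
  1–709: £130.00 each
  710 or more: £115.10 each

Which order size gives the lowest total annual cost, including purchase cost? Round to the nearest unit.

Q* ≈ 712 kegs

Holding cost per unit per year at price C is H = 0.32·C.
Evaluate total cost at each tier's feasible EOQ or, if the EOQ is below the tier, at the tier's minimum quantity.
EOQ at £130.00 = 669.7 (feasible in tier 1): TC = 53,000×£130.00 + (53,000/669.7)×176 + (669.7/2)×0.32×£130.00 = £6,917,858.38.
EOQ at £115.10 = 711.7 (feasible in tier 2): TC = 53,000×£115.10 + (53,000/711.7)×176 + (711.7/2)×0.32×£115.10 = £6,126,513.31.
Lowest total cost is £6,126,513.31 at Q = 711.7.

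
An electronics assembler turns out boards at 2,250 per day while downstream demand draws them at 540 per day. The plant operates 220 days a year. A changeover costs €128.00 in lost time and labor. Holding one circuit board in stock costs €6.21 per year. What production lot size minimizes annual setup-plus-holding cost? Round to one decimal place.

Annual demand D = 540 × 220 = 118,800.
Production build-up factor (1 − d/p) = 1 − 540/2,250 = 0.7600.
Q* = √(2DS / (H(1 − d/p))) = √(2 × 118,800 × 128 / (6.21 × 0.7600)).
= √(30,412,800 / 4.7196) ≈ 2538.491.

Q* ≈ 2,538.5 boards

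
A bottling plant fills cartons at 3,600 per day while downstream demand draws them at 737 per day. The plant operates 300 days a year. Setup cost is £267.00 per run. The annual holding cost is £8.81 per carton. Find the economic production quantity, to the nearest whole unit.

Q* ≈ 4,105 cartons

Annual demand D = 737 × 300 = 221,100.
Production build-up factor (1 − d/p) = 1 − 737/3,600 = 0.7953.
Q* = √(2DS / (H(1 − d/p))) = √(2 × 221,100 × 267 / (8.81 × 0.7953)).
= √(118,067,400 / 7.0064) ≈ 4105.042.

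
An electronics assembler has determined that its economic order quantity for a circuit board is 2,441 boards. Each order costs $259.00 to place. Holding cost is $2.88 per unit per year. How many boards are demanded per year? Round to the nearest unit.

D ≈ 33,128 boards per year

Invert the EOQ relation Q*² = 2DS/H.
From Q* = √(2DS/H): D = Q*²H / (2S) = 2,441² × 2.88 / (2 × 259) = 33128.234.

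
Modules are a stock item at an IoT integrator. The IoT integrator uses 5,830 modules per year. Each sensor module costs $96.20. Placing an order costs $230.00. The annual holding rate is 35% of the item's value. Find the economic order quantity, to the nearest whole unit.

Q* ≈ 282 modules

Holding cost H = 0.35 × $96.20 = $33.6700 per unit per year.
EOQ = √(2DS / H) = √(2 × 5,830 × 230 / 33.67).
= √(2,681,800 / 33.67) = √79,649.5396 ≈ 282.223.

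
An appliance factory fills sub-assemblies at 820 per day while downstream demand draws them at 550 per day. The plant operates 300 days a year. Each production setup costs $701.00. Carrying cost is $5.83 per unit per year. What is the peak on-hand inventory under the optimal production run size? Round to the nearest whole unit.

Annual demand D = 550 × 300 = 165,000.
Production build-up factor (1 − d/p) = 1 − 550/820 = 0.3293.
Q* = √(2DS / (H(1 − d/p))) = √(2 × 165,000 × 701 / (5.83 × 0.3293)).
= √(231,330,000 / 1.9196) ≈ 10977.583.
Maximum inventory = Q*(1 − d/p) = 10977.583 × 0.3293 ≈ 3614.570.

I_max ≈ 3,615 sub-assemblies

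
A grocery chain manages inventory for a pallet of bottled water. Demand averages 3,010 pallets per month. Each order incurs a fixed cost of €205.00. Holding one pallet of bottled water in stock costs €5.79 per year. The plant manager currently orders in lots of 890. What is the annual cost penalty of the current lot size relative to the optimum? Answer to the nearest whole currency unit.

Extra cost ≈ €1,636 per year

Annual demand D = 3,010 × 12 = 36,120.
EOQ = √(2DS/H) = √(2 × 36,120 × 205 / 5.79) ≈ 1599.29.
Cost at Q* = (D/Q*)S + (Q*/2)H = √(2DSH) ≈ €9,259.87.
Cost at Q = 890: (36,120/890)×205 + (890/2)×5.79 = €8,319.78 + €2,576.55 = €10,896.33.
Excess = €10,896.33 − €9,259.87 = €1,636.45.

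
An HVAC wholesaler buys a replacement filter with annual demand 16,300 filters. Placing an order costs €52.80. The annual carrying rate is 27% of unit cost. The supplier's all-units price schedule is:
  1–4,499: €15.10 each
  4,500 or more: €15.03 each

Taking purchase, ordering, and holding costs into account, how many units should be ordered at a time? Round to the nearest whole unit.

Holding cost per unit per year at price C is H = 0.27·C.
Candidates are each tier's EOQ (if it falls in that tier) and each price-break quantity.
EOQ at €15.10 = 649.8 (feasible in tier 1): TC = 16,300×€15.10 + (16,300/649.8)×52.8 + (649.8/2)×0.27×€15.10 = €248,779.09.
EOQ at €15.03 = 651.3 < 4500, so use break Q=4500: TC = 16,300×€15.03 + (16,300/4500.0)×52.8 + (4500.0/2)×0.27×€15.03 = €254,310.98.
Lowest total cost is €248,779.09 at Q = 649.8.

Q* ≈ 650 filters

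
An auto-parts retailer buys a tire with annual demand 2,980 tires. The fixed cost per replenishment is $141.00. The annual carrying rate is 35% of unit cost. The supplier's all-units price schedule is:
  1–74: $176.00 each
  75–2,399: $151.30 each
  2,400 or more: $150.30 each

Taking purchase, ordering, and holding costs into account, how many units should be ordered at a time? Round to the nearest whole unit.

Q* ≈ 126 tires

Holding cost per unit per year at price C is H = 0.35·C.
Evaluate total cost at each tier's feasible EOQ or, if the EOQ is below the tier, at the tier's minimum quantity.
Tier 1 ($176.00): EOQ = 116.8 exceeds tier's upper bound 74, so this tier is dominated.
EOQ at $151.30 = 126.0 (feasible in tier 2): TC = 2,980×$151.30 + (2,980/126.0)×141 + (126.0/2)×0.35×$151.30 = $457,544.93.
EOQ at $150.30 = 126.4 < 2400, so use break Q=2400: TC = 2,980×$150.30 + (2,980/2400.0)×141 + (2400.0/2)×0.35×$150.30 = $511,195.08.
Lowest total cost is $457,544.93 at Q = 126.0.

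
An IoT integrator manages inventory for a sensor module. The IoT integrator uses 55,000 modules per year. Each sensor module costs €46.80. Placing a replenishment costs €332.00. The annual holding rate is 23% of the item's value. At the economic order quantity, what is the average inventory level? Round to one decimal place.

Holding cost H = 0.23 × €46.80 = €10.7640 per unit per year.
The optimal lot size = √(2DS/H) = √(2 × 55,000 × 332 / 10.764) ≈ 1841.95.
Average inventory = Q*/2 ≈ 1841.95 / 2 = 920.976.

Average inventory ≈ 921.0 modules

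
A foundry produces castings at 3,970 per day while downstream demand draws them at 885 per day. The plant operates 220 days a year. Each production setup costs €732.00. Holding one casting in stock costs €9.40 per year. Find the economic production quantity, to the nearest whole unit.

Q* ≈ 6,247 castings

Annual demand D = 885 × 220 = 194,700.
Production build-up factor (1 − d/p) = 1 − 885/3,970 = 0.7771.
Q* = √(2DS / (H(1 − d/p))) = √(2 × 194,700 × 732 / (9.4 × 0.7771)).
= √(285,040,800 / 7.3045) ≈ 6246.795.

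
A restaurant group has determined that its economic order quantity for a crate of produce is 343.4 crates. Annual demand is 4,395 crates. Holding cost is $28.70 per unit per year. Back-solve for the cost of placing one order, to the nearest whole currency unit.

S ≈ $385

Invert the EOQ relation Q*² = 2DS/H.
From Q* = √(2DS/H): S = Q*²H / (2D) = 343.4² × 28.7 / (2 × 4,395) = 385.0291.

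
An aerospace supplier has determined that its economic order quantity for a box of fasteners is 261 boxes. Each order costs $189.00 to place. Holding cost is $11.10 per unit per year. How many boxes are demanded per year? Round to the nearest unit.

Invert the EOQ relation Q*² = 2DS/H.
From Q* = √(2DS/H): D = Q*²H / (2S) = 261² × 11.1 / (2 × 189) = 2000.379.

D ≈ 2,000 boxes per year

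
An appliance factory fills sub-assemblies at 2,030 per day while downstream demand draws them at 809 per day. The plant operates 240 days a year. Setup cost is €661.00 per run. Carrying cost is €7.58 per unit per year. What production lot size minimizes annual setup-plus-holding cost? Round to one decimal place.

Annual demand D = 809 × 240 = 194,160.
Production build-up factor (1 − d/p) = 1 − 809/2,030 = 0.6015.
Q* = √(2DS / (H(1 − d/p))) = √(2 × 194,160 × 661 / (7.58 × 0.6015)).
= √(256,679,520 / 4.5592) ≈ 7503.281.

Q* ≈ 7,503.3 sub-assemblies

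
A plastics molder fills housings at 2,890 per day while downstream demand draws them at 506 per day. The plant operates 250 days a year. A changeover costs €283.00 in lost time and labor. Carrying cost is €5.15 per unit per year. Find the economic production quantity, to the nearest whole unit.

Q* ≈ 4,105 housings

Annual demand D = 506 × 250 = 126,500.
Production build-up factor (1 − d/p) = 1 − 506/2,890 = 0.8249.
Q* = √(2DS / (H(1 − d/p))) = √(2 × 126,500 × 283 / (5.15 × 0.8249)).
= √(71,599,000 / 4.2483) ≈ 4105.307.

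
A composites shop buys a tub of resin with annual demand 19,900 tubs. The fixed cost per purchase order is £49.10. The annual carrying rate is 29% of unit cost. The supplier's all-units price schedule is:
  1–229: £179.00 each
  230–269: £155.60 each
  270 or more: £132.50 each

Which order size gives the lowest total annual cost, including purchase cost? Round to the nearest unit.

Holding cost per unit per year at price C is H = 0.29·C.
Evaluate total cost at each tier's feasible EOQ or, if the EOQ is below the tier, at the tier's minimum quantity.
EOQ at £179.00 = 194.0 (feasible in tier 1): TC = 19,900×£179.00 + (19,900/194.0)×49.1 + (194.0/2)×0.29×£179.00 = £3,572,171.82.
EOQ at £155.60 = 208.1 < 230, so use break Q=230: TC = 19,900×£155.60 + (19,900/230.0)×49.1 + (230.0/2)×0.29×£155.60 = £3,105,877.48.
EOQ at £132.50 = 225.5 < 270, so use break Q=270: TC = 19,900×£132.50 + (19,900/270.0)×49.1 + (270.0/2)×0.29×£132.50 = £2,645,556.23.
Lowest total cost is £2,645,556.23 at Q = 270.0.

Q* ≈ 270 tubs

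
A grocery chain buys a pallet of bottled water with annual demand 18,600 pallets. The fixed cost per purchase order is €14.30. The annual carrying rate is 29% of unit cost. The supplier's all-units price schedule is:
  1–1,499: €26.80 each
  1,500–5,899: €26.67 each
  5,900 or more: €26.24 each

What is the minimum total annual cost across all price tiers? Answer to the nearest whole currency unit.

Holding cost per unit per year at price C is H = 0.29·C.
Candidates are each tier's EOQ (if it falls in that tier) and each price-break quantity.
EOQ at €26.80 = 261.6 (feasible in tier 1): TC = 18,600×€26.80 + (18,600/261.6)×14.3 + (261.6/2)×0.29×€26.80 = €500,513.32.
EOQ at €26.67 = 262.3 < 1500, so use break Q=1500: TC = 18,600×€26.67 + (18,600/1500.0)×14.3 + (1500.0/2)×0.29×€26.67 = €502,040.05.
EOQ at €26.24 = 264.4 < 5900, so use break Q=5900: TC = 18,600×€26.24 + (18,600/5900.0)×14.3 + (5900.0/2)×0.29×€26.24 = €510,557.40.
Lowest total cost among the candidates is at Q = 261.6.

TC* ≈ €500,513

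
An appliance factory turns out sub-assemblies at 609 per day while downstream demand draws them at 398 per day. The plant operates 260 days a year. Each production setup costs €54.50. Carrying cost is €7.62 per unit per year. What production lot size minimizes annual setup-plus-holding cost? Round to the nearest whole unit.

Q* ≈ 2,067 sub-assemblies

Annual demand D = 398 × 260 = 103,480.
Production build-up factor (1 − d/p) = 1 − 398/609 = 0.3465.
Q* = √(2DS / (H(1 − d/p))) = √(2 × 103,480 × 54.5 / (7.62 × 0.3465)).
= √(11,279,320 / 2.6401) ≈ 2066.957.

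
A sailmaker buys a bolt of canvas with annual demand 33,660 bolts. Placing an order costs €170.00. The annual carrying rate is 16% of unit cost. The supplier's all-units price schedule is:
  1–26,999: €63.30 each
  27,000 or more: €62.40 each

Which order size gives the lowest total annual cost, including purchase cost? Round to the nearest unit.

Q* ≈ 1,063 bolts

Holding cost per unit per year at price C is H = 0.16·C.
For each price level, check whether its EOQ is feasible; otherwise the best quantity at that price is the breakpoint.
EOQ at €63.30 = 1063.0 (feasible in tier 1): TC = 33,660×€63.30 + (33,660/1063.0)×170 + (1063.0/2)×0.16×€63.30 = €2,141,444.10.
EOQ at €62.40 = 1070.6 < 27000, so use break Q=27000: TC = 33,660×€62.40 + (33,660/27000.0)×170 + (27000.0/2)×0.16×€62.40 = €2,235,379.93.
Lowest total cost is €2,141,444.10 at Q = 1063.0.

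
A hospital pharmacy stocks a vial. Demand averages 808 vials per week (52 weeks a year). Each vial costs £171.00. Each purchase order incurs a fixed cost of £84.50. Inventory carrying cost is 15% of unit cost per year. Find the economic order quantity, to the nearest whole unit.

Q* ≈ 526 vials

Annual demand D = 808 × 52 = 42,016.
Holding cost H = 0.15 × £171.00 = £25.6500 per unit per year.
EOQ = √(2DS / H) = √(2 × 42,016 × 84.5 / 25.65).
= √(7,100,704 / 25.65) = √276,830.5653 ≈ 526.147.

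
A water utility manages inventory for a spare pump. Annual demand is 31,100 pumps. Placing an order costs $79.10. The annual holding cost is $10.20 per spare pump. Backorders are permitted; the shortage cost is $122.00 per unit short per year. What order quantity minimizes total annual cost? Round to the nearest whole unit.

Q* ≈ 723 pumps

With planned backorders, Q* = √(2DS/H) · √((H+B)/B).
√(2DS/H) = √(2 × 31,100 × 79.1 / 10.2) = 694.518.
√((H+B)/B) = √((10.2+122)/122) = 1.0410.
Q* ≈ 722.968.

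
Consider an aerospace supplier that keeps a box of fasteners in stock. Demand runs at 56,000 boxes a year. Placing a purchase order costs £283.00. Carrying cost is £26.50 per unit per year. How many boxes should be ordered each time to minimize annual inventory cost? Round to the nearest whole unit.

Q* ≈ 1,094 boxes

EOQ = √(2DS / H) = √(2 × 56,000 × 283 / 26.5).
= √(31,696,000 / 26.5) = √1,196,075.4717 ≈ 1093.652.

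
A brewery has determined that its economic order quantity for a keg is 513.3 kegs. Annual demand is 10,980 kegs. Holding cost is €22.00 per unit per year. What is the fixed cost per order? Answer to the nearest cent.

S ≈ €263.96

Squaring Q* = √(2DS/H) gives Q*² = 2DS/H.
From Q* = √(2DS/H): S = Q*²H / (2D) = 513.3² × 22 / (2 × 10,980) = 263.9568.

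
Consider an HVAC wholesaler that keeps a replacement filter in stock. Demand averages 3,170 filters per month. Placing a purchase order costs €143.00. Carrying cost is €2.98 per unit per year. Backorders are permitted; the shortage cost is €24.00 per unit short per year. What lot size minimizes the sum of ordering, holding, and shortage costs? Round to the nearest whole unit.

Annual demand D = 3,170 × 12 = 38,040.
With planned backorders, Q* = √(2DS/H) · √((H+B)/B).
√(2DS/H) = √(2 × 38,040 × 143 / 2.98) = 1910.712.
√((H+B)/B) = √((2.98+24)/24) = 1.0603.
Q* ≈ 2025.865.

Q* ≈ 2,026 filters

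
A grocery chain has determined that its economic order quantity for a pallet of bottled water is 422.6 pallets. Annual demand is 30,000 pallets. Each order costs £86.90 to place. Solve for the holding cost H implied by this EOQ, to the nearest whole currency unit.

H ≈ £29

Invert the EOQ relation Q*² = 2DS/H.
From Q* = √(2DS/H): H = 2DS / Q*² = 2 × 30,000 × 86.9 / 422.6² = 29.1952.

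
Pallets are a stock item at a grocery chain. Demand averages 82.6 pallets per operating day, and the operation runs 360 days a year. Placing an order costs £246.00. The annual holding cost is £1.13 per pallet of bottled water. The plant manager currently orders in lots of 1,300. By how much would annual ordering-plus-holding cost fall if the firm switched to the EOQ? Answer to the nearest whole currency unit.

Annual demand D = 82.6 × 360 = 29,736.
EOQ = √(2DS/H) = √(2 × 29,736 × 246 / 1.13) ≈ 3598.19.
Cost at Q* = (D/Q*)S + (Q*/2)H = √(2DSH) ≈ £4,065.96.
Cost at Q = 1,300: (29,736/1,300)×246 + (1,300/2)×1.13 = £5,626.97 + £734.50 = £6,361.47.
Excess = £6,361.47 − £4,065.96 = £2,295.51.

Extra cost ≈ £2,296 per year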